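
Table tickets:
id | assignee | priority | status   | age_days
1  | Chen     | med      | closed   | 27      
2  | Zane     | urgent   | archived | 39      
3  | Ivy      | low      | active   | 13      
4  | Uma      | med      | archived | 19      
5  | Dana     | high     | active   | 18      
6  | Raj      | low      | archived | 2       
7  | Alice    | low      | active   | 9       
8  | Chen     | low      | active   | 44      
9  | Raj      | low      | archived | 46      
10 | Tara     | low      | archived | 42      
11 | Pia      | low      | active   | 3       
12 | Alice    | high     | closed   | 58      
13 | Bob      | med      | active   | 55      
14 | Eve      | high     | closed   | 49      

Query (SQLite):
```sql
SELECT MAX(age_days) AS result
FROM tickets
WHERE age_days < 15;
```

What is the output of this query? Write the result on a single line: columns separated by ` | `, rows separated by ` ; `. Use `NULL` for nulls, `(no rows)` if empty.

13

Rows where age_days < 15 → age_days values: [13, 2, 9, 3].
MAX of non-NULL values = 13.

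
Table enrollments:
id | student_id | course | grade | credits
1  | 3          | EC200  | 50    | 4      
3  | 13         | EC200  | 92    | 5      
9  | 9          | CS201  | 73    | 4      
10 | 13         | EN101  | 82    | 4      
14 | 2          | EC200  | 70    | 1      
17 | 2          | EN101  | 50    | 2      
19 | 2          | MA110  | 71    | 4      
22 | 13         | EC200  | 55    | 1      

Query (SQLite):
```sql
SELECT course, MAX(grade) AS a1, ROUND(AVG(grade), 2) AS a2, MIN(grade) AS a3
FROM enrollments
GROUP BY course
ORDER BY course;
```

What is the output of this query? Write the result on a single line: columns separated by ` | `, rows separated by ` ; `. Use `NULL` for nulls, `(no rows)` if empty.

CS201 | 73 | 73 | 73 ; EC200 | 92 | 66.75 | 50 ; EN101 | 82 | 66 | 50 ; MA110 | 71 | 71 | 71

Group enrollments by course.
Per group compute: MAX(grade), ROUND(AVG(grade), 2), MIN(grade).
  CS201: ids {9} → MAX(grade)=73, ROUND(AVG(grade), 2)=73, MIN(grade)=73
  EC200: ids {1, 3, 14, 22} → MAX(grade)=92, ROUND(AVG(grade), 2)=66.75, MIN(grade)=50
  EN101: ids {10, 17} → MAX(grade)=82, ROUND(AVG(grade), 2)=66, MIN(grade)=50
  MA110: ids {19} → MAX(grade)=71, ROUND(AVG(grade), 2)=71, MIN(grade)=71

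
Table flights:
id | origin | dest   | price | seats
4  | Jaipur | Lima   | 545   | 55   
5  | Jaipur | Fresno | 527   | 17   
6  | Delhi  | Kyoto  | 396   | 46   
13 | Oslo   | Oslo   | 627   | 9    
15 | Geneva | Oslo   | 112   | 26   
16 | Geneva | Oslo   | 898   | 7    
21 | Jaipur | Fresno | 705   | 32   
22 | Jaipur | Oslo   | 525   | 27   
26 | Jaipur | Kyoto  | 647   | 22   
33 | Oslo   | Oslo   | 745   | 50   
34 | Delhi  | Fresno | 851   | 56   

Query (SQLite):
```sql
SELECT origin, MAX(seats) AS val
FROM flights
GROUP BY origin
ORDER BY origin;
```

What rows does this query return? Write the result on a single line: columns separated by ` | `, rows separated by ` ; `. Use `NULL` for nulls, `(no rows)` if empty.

Partition flights by origin; compute MAX(seats) within each group.
  Delhi: ids {6, 34} → MAX(seats)=56
  Geneva: ids {15, 16} → MAX(seats)=26
  Jaipur: ids {4, 5, 21, 22, 26} → MAX(seats)=55
  Oslo: ids {13, 33} → MAX(seats)=50

Delhi | 56 ; Geneva | 26 ; Jaipur | 55 ; Oslo | 50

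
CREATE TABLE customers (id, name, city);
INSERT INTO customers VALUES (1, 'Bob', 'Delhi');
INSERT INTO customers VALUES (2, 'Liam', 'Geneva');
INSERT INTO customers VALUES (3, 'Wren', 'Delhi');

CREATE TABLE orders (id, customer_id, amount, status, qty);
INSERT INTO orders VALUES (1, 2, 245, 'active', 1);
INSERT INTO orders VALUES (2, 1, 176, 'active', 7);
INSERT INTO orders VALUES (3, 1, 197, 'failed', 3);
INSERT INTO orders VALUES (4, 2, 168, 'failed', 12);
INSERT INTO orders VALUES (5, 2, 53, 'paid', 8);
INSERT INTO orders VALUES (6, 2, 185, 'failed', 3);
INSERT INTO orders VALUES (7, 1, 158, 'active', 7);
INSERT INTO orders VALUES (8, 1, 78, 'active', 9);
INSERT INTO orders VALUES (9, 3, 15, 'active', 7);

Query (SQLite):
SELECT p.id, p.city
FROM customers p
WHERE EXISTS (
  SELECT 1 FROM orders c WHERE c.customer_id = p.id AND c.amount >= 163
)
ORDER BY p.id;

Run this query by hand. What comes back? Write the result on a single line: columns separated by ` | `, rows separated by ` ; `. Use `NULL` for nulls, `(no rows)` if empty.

1 | Delhi ; 2 | Geneva

For each customers row, check whether any orders with matching customer_id has amount >= 163.
Keep rows where that is true.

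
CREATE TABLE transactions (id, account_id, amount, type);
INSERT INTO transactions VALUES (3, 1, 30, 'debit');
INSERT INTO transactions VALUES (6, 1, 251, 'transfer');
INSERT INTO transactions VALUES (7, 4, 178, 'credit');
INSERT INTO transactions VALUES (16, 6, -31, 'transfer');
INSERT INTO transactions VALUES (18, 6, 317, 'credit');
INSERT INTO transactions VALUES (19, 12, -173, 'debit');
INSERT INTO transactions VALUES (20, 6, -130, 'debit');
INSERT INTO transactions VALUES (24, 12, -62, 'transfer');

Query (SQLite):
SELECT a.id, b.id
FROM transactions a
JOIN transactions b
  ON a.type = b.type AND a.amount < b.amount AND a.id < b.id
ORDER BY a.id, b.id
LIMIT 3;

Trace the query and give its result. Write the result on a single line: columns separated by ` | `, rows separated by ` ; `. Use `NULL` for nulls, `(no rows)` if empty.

7 | 18 ; 19 | 20

Pairs (a,b) with same type, a.amount < b.amount, a.id < b.id.
type groups: credit:{7,18} debit:{3,19,20} transfer:{6,16,24}
Ordered by (a.id, b.id); first 3.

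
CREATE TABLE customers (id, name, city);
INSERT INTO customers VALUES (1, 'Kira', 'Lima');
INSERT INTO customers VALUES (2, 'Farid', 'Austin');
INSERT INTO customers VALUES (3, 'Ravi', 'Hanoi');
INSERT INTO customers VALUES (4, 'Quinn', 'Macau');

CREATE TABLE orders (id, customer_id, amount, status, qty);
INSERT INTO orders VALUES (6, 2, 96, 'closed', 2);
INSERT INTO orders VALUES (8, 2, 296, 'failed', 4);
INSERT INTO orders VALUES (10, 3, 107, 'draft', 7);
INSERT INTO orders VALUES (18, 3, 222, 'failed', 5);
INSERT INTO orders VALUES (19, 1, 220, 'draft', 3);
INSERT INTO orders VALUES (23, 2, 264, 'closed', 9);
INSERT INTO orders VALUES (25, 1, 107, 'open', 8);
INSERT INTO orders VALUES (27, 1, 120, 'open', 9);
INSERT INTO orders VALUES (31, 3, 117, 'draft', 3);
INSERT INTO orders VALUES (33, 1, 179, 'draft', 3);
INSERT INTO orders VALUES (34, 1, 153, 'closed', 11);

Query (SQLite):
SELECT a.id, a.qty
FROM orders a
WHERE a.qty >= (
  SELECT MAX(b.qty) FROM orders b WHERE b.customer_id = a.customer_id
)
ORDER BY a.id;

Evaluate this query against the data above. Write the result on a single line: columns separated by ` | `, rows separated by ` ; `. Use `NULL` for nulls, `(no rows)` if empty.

For each orders row a, compute MAX(qty) over rows sharing a.customer_id.
Keep row a if a.qty >= that per-group MAX.
  customer_id=1: MAX(qty) = 11
  customer_id=2: MAX(qty) = 9
  customer_id=3: MAX(qty) = 7

10 | 7 ; 23 | 9 ; 34 | 11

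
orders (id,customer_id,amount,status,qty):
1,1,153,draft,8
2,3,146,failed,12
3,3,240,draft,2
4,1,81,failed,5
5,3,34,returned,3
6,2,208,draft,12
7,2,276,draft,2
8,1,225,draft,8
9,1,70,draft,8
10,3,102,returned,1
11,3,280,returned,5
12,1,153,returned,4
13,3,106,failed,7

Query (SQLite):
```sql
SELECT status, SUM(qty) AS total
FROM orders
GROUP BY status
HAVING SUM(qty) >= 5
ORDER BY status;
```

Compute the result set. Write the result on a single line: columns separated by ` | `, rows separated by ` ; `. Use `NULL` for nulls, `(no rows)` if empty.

Partition orders by status; compute SUM(qty) within each group.
HAVING: keep groups where SUM(qty) >= 5.
  draft: ids {1, 3, 6, 7, 8, 9} → SUM(qty)=40
  failed: ids {2, 4, 13} → SUM(qty)=24
  returned: ids {5, 10, 11, 12} → SUM(qty)=13

draft | 40 ; failed | 24 ; returned | 13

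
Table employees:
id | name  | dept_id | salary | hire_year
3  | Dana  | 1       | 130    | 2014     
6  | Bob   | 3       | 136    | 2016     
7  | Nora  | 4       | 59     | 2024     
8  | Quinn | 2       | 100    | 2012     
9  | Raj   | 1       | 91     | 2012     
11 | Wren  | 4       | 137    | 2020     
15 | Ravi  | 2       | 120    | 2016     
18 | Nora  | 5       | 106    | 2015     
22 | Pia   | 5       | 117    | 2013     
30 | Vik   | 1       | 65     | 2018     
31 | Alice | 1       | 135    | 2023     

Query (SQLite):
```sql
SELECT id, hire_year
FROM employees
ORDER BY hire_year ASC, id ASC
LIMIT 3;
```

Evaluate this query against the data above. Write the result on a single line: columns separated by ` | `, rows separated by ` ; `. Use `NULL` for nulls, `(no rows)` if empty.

Sort by hire_year asc, tiebreak id asc: (2012, id=8), (2012, id=9), (2013, id=22), (2014, id=3), (2015, id=18), (2016, id=6) …. Take first 3.

8 | 2012 ; 9 | 2012 ; 22 | 2013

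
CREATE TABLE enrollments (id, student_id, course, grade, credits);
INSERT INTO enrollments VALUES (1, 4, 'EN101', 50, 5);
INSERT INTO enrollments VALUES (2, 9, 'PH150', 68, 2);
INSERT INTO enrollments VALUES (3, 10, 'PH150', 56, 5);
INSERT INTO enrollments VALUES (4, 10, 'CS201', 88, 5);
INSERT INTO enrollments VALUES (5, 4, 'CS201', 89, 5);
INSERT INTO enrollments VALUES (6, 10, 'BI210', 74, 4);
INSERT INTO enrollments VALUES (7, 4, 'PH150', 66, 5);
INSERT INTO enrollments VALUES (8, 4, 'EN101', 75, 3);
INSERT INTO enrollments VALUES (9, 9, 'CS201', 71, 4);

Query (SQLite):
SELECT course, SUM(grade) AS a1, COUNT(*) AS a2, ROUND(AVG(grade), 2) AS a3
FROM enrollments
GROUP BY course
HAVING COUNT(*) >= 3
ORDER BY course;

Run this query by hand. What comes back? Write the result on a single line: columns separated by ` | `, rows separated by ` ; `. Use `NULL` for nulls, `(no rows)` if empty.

CS201 | 248 | 3 | 82.67 ; PH150 | 190 | 3 | 63.33

Group enrollments by course.
Per group compute: SUM(grade), COUNT(*), ROUND(AVG(grade), 2).
HAVING: drop groups with fewer than 3 rows.
  BI210: ids {6} → SUM(grade)=74, COUNT(*)=1, ROUND(AVG(grade), 2)=74
  CS201: ids {4, 5, 9} → SUM(grade)=248, COUNT(*)=3, ROUND(AVG(grade), 2)=82.67
  EN101: ids {1, 8} → SUM(grade)=125, COUNT(*)=2, ROUND(AVG(grade), 2)=62.5
  PH150: ids {2, 3, 7} → SUM(grade)=190, COUNT(*)=3, ROUND(AVG(grade), 2)=63.33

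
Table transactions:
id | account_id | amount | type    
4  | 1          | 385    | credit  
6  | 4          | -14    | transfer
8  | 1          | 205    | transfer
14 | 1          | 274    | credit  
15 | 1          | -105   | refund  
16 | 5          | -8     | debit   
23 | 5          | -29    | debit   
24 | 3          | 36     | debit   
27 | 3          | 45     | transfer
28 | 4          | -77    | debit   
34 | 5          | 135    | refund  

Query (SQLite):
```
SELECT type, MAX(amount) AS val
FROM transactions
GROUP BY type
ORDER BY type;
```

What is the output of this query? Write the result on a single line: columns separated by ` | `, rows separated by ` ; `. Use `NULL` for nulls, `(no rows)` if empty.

credit | 385 ; debit | 36 ; refund | 135 ; transfer | 205

Partition transactions by type; compute MAX(amount) within each group.
  credit: ids {4, 14} → MAX(amount)=385
  debit: ids {16, 23, 24, 28} → MAX(amount)=36
  refund: ids {15, 34} → MAX(amount)=135
  transfer: ids {6, 8, 27} → MAX(amount)=205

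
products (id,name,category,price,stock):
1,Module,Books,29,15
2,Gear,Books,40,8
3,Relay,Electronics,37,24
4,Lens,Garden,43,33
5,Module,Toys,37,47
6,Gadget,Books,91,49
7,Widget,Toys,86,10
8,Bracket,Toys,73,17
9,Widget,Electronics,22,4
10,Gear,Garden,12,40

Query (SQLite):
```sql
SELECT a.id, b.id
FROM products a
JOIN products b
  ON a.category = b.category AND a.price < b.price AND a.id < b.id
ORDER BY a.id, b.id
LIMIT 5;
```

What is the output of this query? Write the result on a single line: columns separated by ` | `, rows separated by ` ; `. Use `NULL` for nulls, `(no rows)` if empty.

1 | 2 ; 1 | 6 ; 2 | 6 ; 5 | 7 ; 5 | 8

Pairs (a,b) with same category, a.price < b.price, a.id < b.id.
category groups: Books:{1,2,6} Electronics:{3,9} Garden:{4,10} Toys:{5,7,8}
Ordered by (a.id, b.id); first 5.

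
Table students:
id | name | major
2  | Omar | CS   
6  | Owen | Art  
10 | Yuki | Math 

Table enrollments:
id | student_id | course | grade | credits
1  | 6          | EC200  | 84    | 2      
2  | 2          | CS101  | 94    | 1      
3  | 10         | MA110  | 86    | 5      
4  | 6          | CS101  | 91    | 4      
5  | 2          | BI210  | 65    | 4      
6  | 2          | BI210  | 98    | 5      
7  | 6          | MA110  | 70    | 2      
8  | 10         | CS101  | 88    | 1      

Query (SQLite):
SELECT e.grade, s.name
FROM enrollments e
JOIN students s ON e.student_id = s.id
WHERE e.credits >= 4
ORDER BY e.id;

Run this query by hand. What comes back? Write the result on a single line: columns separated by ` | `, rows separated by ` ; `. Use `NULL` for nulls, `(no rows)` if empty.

86 | Yuki ; 91 | Owen ; 65 | Omar ; 98 | Omar

Each enrollments row matches the students row where student_id = students.id.
Then keep rows with e.credits >= 4.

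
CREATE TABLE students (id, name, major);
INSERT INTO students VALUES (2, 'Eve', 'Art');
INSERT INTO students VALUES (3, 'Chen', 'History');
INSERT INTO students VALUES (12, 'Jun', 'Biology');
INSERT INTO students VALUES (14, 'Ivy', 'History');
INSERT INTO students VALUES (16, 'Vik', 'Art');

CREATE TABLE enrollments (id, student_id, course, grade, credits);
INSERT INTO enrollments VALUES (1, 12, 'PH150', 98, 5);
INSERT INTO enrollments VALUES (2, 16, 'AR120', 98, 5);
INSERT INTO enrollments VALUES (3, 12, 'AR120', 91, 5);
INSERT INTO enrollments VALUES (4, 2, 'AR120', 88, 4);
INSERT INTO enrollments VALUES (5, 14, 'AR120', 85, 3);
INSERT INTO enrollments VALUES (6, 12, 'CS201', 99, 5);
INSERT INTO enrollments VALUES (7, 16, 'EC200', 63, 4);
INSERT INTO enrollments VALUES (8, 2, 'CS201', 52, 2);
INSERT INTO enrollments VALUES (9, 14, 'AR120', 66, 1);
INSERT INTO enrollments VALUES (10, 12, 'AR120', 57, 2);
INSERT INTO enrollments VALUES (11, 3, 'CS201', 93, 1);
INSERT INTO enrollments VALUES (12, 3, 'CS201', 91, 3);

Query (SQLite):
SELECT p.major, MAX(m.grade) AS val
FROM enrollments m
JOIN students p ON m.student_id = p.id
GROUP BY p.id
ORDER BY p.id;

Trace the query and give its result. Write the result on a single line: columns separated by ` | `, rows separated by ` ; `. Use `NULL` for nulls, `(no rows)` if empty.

Join each enrollments row to its students via student_id.
Group joined rows by students.id; compute MAX(m.grade) per group.
  2: ids {4, 8} → MAX(m.grade)=88
  3: ids {11, 12} → MAX(m.grade)=93
  12: ids {1, 3, 6, 10} → MAX(m.grade)=99
  14: ids {5, 9} → MAX(m.grade)=85
  16: ids {2, 7} → MAX(m.grade)=98

Art | 88 ; History | 93 ; Biology | 99 ; History | 85 ; Art | 98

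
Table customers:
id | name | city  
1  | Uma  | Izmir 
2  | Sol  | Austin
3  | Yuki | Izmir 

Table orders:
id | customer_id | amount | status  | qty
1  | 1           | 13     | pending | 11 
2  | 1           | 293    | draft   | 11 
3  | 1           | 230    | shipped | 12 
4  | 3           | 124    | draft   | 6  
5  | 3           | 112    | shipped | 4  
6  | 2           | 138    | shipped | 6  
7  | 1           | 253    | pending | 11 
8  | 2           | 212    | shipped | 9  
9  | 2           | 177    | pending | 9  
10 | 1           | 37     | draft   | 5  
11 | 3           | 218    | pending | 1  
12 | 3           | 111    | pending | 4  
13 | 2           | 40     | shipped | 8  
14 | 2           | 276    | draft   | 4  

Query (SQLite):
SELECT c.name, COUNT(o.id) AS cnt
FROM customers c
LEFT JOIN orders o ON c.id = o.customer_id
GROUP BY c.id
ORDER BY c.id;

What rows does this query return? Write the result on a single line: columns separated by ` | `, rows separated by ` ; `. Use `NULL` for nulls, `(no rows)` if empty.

LEFT JOIN keeps every customers row; unmatched ones get NULL for orders columns.
Group by customers.id and compute COUNT(o.id). COUNT(col) of an all-NULL group is 0.
  1: ids {1, 2, 3, 7, 10} → COUNT(o.id)=5
  2: ids {6, 8, 9, 13, 14} → COUNT(o.id)=5
  3: ids {4, 5, 11, 12} → COUNT(o.id)=4

Uma | 5 ; Sol | 5 ; Yuki | 4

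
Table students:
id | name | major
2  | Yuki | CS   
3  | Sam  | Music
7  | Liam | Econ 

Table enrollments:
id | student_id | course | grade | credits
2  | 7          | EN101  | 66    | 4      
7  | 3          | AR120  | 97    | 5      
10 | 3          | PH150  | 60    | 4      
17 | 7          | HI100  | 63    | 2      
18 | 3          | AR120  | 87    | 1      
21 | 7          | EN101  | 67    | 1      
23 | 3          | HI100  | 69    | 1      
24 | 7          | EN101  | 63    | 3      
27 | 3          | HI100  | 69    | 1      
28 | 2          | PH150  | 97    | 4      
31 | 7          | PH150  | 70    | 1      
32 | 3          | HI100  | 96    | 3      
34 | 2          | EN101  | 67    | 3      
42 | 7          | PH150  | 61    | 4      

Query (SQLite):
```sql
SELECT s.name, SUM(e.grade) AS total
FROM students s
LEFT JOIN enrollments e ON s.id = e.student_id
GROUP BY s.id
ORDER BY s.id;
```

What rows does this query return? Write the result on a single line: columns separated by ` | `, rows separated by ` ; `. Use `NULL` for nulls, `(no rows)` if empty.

LEFT JOIN keeps every students row; unmatched ones get NULL for enrollments columns.
Group by students.id and compute SUM(e.grade). SUM over an all-NULL group is NULL.
  2: ids {28, 34} → SUM(e.grade)=164
  3: ids {7, 10, 18, 23, 27, 32} → SUM(e.grade)=478
  7: ids {2, 17, 21, 24, 31, 42} → SUM(e.grade)=390

Yuki | 164 ; Sam | 478 ; Liam | 390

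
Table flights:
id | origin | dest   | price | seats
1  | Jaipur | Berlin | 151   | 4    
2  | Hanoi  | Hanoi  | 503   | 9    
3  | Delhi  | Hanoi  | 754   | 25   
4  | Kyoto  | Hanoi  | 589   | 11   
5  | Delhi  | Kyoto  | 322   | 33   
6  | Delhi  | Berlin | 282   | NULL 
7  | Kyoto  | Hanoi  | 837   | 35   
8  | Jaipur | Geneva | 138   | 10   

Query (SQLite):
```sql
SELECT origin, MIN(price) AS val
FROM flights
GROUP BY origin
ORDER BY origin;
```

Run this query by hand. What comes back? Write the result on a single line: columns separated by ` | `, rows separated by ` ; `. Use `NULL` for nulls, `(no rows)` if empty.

Delhi | 282 ; Hanoi | 503 ; Jaipur | 138 ; Kyoto | 589

Partition flights by origin; compute MIN(price) within each group.
  Delhi: ids {3, 5, 6} → MIN(price)=282
  Hanoi: ids {2} → MIN(price)=503
  Jaipur: ids {1, 8} → MIN(price)=138
  Kyoto: ids {4, 7} → MIN(price)=589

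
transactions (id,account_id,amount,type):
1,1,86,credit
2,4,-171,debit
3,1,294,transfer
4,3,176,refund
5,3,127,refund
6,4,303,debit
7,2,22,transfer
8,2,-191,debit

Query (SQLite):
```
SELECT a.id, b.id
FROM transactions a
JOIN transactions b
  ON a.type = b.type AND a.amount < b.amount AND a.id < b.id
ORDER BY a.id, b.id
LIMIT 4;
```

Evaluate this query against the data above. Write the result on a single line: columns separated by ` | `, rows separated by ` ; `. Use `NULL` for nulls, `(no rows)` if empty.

Pairs (a,b) with same type, a.amount < b.amount, a.id < b.id.
type groups: credit:{1} debit:{2,6,8} refund:{4,5} transfer:{3,7}
Ordered by (a.id, b.id); first 4.

2 | 6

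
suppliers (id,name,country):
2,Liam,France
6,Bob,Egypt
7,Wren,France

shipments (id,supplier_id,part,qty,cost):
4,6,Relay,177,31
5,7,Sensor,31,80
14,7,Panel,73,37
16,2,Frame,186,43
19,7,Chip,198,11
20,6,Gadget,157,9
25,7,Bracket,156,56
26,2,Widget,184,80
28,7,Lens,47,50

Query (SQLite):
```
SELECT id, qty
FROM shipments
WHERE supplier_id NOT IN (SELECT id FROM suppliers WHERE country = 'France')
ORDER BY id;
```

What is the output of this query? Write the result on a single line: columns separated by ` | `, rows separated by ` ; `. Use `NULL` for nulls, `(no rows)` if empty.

4 | 177 ; 20 | 157

Inner query: suppliers.id where country = 'France'.
Outer: keep shipments rows whose supplier_id is not in that set.
Inner query → {2, 7}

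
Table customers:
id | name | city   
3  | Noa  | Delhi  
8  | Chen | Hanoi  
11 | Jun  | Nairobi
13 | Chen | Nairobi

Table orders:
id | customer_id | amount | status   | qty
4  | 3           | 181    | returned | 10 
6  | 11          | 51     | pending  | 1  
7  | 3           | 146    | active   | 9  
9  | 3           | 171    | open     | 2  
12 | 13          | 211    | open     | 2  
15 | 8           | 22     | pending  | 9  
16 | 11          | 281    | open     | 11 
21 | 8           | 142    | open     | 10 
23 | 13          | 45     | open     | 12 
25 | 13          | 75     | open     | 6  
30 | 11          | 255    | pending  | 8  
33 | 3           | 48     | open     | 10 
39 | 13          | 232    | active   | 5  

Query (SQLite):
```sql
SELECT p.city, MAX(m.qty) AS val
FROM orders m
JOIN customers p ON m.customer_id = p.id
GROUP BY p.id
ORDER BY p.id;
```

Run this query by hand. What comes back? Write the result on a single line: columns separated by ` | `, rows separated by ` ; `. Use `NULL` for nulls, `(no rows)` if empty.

Join each orders row to its customers via customer_id.
Group joined rows by customers.id; compute MAX(m.qty) per group.
  3: ids {4, 7, 9, 33} → MAX(m.qty)=10
  8: ids {15, 21} → MAX(m.qty)=10
  11: ids {6, 16, 30} → MAX(m.qty)=11
  13: ids {12, 23, 25, 39} → MAX(m.qty)=12

Delhi | 10 ; Hanoi | 10 ; Nairobi | 11 ; Nairobi | 12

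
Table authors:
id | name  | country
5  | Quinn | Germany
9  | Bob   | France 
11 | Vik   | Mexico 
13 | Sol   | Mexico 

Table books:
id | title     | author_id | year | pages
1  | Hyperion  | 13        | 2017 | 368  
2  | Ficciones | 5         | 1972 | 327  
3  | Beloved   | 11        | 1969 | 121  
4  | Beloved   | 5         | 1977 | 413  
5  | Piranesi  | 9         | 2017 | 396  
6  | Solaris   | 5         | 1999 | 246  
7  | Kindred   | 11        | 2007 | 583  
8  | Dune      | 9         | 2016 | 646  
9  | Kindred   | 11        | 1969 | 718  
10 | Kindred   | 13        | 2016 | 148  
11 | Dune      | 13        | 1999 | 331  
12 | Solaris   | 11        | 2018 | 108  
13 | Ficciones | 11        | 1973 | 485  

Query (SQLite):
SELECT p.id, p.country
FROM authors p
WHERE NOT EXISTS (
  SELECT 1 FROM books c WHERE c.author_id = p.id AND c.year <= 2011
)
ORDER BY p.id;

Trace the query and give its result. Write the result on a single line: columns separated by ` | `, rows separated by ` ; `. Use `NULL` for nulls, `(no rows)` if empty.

9 | France

For each authors row, check whether any books with matching author_id has year <= 2011.
Keep rows where that is false.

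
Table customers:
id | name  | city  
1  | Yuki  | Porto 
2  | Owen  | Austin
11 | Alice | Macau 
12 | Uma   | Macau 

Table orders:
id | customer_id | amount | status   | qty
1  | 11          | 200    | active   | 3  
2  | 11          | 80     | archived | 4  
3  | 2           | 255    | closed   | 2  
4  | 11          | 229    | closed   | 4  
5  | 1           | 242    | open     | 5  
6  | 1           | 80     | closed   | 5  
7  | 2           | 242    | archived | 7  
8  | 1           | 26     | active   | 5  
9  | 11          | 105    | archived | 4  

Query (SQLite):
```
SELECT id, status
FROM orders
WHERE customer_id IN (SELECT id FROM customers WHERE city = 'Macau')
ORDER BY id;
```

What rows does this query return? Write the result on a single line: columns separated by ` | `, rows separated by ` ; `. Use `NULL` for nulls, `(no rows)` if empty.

1 | active ; 2 | archived ; 4 | closed ; 9 | archived

Inner query: customers.id where city = 'Macau'.
Outer: keep orders rows whose customer_id is in that set.
Inner query → {11, 12}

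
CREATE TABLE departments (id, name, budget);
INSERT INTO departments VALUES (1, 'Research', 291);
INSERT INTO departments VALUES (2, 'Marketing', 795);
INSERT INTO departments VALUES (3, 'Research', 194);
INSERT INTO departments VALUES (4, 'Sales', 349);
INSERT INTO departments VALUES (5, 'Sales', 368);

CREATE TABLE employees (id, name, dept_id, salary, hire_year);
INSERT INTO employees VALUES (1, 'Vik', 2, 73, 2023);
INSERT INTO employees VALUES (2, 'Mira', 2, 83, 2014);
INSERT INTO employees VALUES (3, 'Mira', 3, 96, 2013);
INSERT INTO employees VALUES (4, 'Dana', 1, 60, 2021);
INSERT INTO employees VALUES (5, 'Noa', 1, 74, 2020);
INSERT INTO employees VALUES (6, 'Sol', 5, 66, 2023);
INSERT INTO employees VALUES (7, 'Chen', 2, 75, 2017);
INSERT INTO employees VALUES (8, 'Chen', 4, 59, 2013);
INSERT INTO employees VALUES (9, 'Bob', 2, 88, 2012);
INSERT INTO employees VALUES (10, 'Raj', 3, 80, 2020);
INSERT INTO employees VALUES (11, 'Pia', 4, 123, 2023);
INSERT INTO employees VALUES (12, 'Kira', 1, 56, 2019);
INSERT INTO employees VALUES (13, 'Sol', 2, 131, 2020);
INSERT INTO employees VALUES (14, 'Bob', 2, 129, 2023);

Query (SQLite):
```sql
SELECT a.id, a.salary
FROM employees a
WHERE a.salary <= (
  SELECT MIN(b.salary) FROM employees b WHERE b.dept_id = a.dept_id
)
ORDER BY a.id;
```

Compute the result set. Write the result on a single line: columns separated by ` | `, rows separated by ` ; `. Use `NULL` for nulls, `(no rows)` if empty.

For each employees row a, compute MIN(salary) over rows sharing a.dept_id.
Keep row a if a.salary <= that per-group MIN.
  dept_id=1: MIN(salary) = 56
  dept_id=2: MIN(salary) = 73
  dept_id=3: MIN(salary) = 80
  dept_id=4: MIN(salary) = 59
  dept_id=5: MIN(salary) = 66

1 | 73 ; 6 | 66 ; 8 | 59 ; 10 | 80 ; 12 | 56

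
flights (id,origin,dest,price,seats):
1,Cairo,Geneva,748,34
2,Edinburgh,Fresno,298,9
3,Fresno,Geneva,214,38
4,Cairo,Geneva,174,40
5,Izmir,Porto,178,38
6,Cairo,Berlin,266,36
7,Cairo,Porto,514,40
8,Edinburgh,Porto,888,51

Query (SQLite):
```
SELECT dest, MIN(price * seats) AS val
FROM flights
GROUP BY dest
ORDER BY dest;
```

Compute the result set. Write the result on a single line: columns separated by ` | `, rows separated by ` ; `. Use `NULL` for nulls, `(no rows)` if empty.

Berlin | 9576 ; Fresno | 2682 ; Geneva | 6960 ; Porto | 6764

For each row compute price * seats.
Group by dest; take MIN of the expression per group.
  Berlin: ids {6} → MIN(price * seats)=9576
  Fresno: ids {2} → MIN(price * seats)=2682
  Geneva: ids {1, 3, 4} → MIN(price * seats)=6960
  Porto: ids {5, 7, 8} → MIN(price * seats)=6764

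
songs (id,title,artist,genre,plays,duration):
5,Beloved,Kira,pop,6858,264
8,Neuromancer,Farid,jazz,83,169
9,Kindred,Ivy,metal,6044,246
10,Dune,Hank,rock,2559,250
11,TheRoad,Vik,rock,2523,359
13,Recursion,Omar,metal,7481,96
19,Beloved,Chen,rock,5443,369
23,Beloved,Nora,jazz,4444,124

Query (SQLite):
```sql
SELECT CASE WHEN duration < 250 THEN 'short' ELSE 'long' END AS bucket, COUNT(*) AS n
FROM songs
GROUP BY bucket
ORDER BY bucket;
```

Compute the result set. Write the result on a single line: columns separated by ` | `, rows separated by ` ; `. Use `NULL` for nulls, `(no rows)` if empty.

long | 4 ; short | 4

Bucket rows by duration < 250 → 'short' else 'long'; count each bucket.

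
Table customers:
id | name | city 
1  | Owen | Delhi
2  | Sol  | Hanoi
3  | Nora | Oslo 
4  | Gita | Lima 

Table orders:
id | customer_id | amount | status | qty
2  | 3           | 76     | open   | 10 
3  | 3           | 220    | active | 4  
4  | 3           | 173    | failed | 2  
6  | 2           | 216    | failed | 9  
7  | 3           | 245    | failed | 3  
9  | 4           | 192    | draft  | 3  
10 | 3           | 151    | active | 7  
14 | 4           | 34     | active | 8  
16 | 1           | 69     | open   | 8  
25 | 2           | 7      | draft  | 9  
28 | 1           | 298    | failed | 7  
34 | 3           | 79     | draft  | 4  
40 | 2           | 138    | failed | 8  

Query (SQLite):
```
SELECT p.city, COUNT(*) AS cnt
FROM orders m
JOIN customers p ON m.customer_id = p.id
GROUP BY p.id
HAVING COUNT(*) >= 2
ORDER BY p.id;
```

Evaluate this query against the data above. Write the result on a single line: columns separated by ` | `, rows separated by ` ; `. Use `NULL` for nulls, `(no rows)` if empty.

Delhi | 2 ; Hanoi | 3 ; Oslo | 6 ; Lima | 2

Join each orders row to its customers via customer_id.
Group joined rows by customers.id; compute COUNT(*) per group.
HAVING: keep groups with count ≥ 2.
  1: ids {16, 28} → COUNT(*)=2
  2: ids {6, 25, 40} → COUNT(*)=3
  3: ids {2, 3, 4, 7, 10, 34} → COUNT(*)=6
  4: ids {9, 14} → COUNT(*)=2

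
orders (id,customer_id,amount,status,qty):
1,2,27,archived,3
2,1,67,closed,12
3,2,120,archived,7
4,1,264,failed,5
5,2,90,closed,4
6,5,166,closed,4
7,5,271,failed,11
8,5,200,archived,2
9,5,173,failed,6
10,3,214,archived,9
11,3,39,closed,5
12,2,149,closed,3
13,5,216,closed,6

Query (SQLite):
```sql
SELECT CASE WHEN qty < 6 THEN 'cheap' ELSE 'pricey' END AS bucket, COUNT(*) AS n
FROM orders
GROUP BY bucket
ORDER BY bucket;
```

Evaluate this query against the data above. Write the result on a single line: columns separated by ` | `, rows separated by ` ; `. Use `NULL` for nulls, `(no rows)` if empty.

cheap | 7 ; pricey | 6

Bucket rows by qty < 6 → 'cheap' else 'pricey'; count each bucket.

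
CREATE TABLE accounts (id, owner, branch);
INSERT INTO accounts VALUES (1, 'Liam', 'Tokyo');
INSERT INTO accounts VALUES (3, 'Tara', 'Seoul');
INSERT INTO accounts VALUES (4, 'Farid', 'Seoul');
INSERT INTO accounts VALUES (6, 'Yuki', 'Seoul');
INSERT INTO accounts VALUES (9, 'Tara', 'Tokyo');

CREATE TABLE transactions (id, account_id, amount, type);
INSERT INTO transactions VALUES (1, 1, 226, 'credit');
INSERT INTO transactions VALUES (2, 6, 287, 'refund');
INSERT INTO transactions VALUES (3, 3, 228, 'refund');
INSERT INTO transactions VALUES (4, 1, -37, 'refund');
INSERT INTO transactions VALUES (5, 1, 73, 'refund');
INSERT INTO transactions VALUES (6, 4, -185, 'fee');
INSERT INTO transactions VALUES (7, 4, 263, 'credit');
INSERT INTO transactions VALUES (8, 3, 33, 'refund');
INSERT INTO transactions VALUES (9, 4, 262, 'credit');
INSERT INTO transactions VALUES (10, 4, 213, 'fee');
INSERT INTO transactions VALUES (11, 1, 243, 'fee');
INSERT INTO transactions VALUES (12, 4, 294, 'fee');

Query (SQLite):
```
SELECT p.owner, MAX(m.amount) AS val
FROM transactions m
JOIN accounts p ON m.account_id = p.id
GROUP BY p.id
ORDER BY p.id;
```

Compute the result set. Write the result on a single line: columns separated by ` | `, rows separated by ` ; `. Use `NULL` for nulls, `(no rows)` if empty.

Liam | 243 ; Tara | 228 ; Farid | 294 ; Yuki | 287

Join each transactions row to its accounts via account_id.
Group joined rows by accounts.id; compute MAX(m.amount) per group.
  1: ids {1, 4, 5, 11} → MAX(m.amount)=243
  3: ids {3, 8} → MAX(m.amount)=228
  4: ids {6, 7, 9, 10, 12} → MAX(m.amount)=294
  6: ids {2} → MAX(m.amount)=287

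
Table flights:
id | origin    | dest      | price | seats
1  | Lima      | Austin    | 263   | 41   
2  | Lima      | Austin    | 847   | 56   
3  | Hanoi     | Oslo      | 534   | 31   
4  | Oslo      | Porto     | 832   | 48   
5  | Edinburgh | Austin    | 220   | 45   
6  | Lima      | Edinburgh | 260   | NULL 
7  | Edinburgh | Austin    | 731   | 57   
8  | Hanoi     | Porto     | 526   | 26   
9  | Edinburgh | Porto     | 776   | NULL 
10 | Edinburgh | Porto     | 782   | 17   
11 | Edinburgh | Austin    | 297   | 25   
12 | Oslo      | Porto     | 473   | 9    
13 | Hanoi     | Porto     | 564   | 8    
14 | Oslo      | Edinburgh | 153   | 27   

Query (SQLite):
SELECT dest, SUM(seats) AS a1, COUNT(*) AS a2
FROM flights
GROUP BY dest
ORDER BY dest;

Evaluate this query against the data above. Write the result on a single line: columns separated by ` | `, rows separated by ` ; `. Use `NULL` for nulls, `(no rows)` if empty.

Group flights by dest.
Per group compute: SUM(seats), COUNT(*).
  Austin: ids {1, 2, 5, 7, 11} → SUM(seats)=224, COUNT(*)=5
  Edinburgh: ids {6, 14} → SUM(seats)=27, COUNT(*)=2
  Oslo: ids {3} → SUM(seats)=31, COUNT(*)=1
  Porto: ids {4, 8, 9, 10, 12, 13} → SUM(seats)=108, COUNT(*)=6

Austin | 224 | 5 ; Edinburgh | 27 | 2 ; Oslo | 31 | 1 ; Porto | 108 | 6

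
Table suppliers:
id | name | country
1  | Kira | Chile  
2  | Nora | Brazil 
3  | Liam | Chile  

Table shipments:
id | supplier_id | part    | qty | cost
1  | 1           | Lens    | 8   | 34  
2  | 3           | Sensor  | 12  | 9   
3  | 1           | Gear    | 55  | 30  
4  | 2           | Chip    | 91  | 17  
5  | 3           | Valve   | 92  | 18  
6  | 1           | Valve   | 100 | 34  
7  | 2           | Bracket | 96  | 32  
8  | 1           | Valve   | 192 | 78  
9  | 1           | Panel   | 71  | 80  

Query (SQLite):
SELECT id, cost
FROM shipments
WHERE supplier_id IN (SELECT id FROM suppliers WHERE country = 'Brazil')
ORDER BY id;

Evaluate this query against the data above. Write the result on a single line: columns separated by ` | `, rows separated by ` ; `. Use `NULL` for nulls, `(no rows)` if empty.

Inner query: suppliers.id where country = 'Brazil'.
Outer: keep shipments rows whose supplier_id is in that set.
Inner query → {2}

4 | 17 ; 7 | 32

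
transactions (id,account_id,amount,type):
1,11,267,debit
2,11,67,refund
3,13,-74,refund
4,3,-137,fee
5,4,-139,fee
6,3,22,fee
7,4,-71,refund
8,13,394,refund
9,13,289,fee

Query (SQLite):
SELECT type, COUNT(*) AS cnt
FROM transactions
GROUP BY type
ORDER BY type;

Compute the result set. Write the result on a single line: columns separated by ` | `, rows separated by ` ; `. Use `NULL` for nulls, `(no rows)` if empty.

Partition transactions by type; compute COUNT(*) within each group.
  debit: ids {1} → COUNT(*)=1
  fee: ids {4, 5, 6, 9} → COUNT(*)=4
  refund: ids {2, 3, 7, 8} → COUNT(*)=4

debit | 1 ; fee | 4 ; refund | 4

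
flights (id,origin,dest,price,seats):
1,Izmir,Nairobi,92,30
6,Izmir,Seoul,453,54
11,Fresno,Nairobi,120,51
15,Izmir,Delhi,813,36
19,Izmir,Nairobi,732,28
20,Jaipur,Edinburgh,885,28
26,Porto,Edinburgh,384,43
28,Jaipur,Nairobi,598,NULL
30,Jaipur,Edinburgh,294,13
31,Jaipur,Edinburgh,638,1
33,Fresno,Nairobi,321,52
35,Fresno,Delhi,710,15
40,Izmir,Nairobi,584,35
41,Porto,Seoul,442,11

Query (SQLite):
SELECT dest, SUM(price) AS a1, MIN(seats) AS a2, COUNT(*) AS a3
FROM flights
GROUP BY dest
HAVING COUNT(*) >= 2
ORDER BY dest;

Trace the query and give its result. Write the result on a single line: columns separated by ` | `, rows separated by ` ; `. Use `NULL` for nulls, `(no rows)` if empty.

Delhi | 1523 | 15 | 2 ; Edinburgh | 2201 | 1 | 4 ; Nairobi | 2447 | 28 | 6 ; Seoul | 895 | 11 | 2

Group flights by dest.
Per group compute: SUM(price), MIN(seats), COUNT(*).
HAVING: drop groups with fewer than 2 rows.
  Delhi: ids {15, 35} → SUM(price)=1523, MIN(seats)=15, COUNT(*)=2
  Edinburgh: ids {20, 26, 30, 31} → SUM(price)=2201, MIN(seats)=1, COUNT(*)=4
  Nairobi: ids {1, 11, 19, 28, 33, 40} → SUM(price)=2447, MIN(seats)=28, COUNT(*)=6
  Seoul: ids {6, 41} → SUM(price)=895, MIN(seats)=11, COUNT(*)=2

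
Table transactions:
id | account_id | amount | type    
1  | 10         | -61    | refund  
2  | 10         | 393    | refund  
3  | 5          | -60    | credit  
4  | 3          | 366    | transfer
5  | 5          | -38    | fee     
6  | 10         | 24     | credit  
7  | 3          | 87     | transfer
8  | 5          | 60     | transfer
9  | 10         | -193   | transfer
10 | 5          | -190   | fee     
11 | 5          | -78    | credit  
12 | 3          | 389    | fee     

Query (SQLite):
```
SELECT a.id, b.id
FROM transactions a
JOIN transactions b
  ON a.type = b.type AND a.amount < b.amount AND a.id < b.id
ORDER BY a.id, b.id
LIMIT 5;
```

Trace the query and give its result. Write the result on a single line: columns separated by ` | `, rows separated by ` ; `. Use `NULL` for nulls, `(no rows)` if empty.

1 | 2 ; 3 | 6 ; 5 | 12 ; 10 | 12

Pairs (a,b) with same type, a.amount < b.amount, a.id < b.id.
type groups: credit:{3,6,11} fee:{5,10,12} refund:{1,2} transfer:{4,7,8,9}
Ordered by (a.id, b.id); first 5.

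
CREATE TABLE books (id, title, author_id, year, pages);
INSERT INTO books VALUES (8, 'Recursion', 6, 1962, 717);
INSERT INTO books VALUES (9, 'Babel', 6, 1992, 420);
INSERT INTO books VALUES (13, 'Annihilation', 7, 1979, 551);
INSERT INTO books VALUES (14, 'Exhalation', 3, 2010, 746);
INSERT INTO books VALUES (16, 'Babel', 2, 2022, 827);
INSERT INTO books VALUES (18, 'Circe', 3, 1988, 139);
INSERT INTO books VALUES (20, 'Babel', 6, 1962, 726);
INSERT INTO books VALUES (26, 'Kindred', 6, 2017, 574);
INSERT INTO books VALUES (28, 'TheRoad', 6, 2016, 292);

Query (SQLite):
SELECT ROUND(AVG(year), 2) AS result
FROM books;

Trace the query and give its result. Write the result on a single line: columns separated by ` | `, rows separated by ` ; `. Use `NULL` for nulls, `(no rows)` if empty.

All year values: [1962, 1992, 1979, 2010, 2022, 1988, 1962, 2017, 2016].
AVG = 17948 / 9 (rounded to 2 dp).

1994.22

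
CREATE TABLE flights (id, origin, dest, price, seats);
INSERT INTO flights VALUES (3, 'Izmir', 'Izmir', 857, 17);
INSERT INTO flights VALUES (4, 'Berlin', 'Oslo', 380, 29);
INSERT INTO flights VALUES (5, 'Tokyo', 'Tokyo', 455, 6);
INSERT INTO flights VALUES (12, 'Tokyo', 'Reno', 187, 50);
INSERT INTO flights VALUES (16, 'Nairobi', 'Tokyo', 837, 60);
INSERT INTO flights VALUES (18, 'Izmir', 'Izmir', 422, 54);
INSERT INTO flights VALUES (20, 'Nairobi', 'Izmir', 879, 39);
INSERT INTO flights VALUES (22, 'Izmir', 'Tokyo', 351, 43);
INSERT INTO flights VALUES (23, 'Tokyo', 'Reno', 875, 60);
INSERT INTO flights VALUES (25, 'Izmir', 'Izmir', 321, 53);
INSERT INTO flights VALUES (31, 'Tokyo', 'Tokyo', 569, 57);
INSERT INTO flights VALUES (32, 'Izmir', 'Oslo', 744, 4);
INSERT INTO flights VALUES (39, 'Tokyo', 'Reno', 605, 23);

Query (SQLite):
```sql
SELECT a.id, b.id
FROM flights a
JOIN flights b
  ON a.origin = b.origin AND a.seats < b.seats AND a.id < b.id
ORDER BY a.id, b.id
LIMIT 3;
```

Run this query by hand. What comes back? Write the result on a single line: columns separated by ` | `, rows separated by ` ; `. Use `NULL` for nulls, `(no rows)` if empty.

3 | 18 ; 3 | 22 ; 3 | 25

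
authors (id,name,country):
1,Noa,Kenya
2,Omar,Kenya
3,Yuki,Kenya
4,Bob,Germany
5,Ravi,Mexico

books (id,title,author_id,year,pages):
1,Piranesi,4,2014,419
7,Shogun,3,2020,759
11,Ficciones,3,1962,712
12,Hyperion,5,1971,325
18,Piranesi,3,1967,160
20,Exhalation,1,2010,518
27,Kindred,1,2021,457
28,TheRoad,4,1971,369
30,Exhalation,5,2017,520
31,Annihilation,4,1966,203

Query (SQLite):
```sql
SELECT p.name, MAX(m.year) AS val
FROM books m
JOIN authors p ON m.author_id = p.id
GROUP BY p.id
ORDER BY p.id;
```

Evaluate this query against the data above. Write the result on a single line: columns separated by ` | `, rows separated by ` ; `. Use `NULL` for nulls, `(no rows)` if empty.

Noa | 2021 ; Yuki | 2020 ; Bob | 2014 ; Ravi | 2017

Join each books row to its authors via author_id.
Group joined rows by authors.id; compute MAX(m.year) per group.
  1: ids {20, 27} → MAX(m.year)=2021
  3: ids {7, 11, 18} → MAX(m.year)=2020
  4: ids {1, 28, 31} → MAX(m.year)=2014
  5: ids {12, 30} → MAX(m.year)=2017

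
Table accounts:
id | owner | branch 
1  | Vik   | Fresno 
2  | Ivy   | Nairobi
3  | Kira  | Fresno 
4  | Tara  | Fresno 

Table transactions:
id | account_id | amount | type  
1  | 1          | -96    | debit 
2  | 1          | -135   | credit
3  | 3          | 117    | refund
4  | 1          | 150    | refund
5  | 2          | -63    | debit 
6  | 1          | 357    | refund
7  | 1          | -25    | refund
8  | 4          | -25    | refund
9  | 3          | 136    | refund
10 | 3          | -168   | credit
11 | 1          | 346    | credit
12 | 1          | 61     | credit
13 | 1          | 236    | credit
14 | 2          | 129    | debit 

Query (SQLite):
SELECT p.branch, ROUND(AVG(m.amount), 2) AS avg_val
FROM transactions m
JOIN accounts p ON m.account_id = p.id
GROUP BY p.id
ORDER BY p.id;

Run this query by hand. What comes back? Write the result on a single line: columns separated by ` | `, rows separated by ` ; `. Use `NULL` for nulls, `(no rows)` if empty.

Join each transactions row to its accounts via account_id.
Group joined rows by accounts.id; compute ROUND(AVG(m.amount), 2) per group.
  1: ids {1, 2, 4, 6, 7, 11, 12, 13} → ROUND(AVG(m.amount), 2)=111.75
  2: ids {5, 14} → ROUND(AVG(m.amount), 2)=33
  3: ids {3, 9, 10} → ROUND(AVG(m.amount), 2)=28.33
  4: ids {8} → ROUND(AVG(m.amount), 2)=-25

Fresno | 111.75 ; Nairobi | 33 ; Fresno | 28.33 ; Fresno | -25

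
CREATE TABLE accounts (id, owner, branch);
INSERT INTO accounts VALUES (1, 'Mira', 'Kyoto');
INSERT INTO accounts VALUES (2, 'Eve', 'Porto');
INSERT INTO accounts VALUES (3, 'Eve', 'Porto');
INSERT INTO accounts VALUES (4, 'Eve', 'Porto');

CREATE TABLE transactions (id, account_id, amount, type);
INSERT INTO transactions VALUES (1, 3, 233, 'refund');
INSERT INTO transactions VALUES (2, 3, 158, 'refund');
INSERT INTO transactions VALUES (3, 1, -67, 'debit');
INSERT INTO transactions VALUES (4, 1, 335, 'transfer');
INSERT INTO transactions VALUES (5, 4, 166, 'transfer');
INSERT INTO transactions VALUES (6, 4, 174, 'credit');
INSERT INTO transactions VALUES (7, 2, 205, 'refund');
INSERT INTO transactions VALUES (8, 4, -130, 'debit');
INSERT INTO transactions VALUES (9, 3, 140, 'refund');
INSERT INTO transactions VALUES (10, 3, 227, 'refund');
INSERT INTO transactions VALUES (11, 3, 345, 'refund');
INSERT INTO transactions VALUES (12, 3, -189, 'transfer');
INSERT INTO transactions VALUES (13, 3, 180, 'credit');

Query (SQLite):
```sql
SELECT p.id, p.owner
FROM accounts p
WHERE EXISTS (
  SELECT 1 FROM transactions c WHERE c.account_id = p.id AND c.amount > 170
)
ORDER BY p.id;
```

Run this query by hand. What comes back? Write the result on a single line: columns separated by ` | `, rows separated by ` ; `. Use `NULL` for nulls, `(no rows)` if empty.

1 | Mira ; 2 | Eve ; 3 | Eve ; 4 | Eve

For each accounts row, check whether any transactions with matching account_id has amount > 170.
Keep rows where that is true.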